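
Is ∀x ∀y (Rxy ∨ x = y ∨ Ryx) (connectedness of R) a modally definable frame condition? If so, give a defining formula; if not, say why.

If a class were modally definable it would be closed under disjoint unions (Goldblatt–Thomason).
Take 3 disjoint single-world reflexive frames: each is trivially connected, but their disjoint union has 3 worlds with no edge between distinct components, so it is not connected.
So no modal formula (or set of formulas) defines exactly the connected frames.

No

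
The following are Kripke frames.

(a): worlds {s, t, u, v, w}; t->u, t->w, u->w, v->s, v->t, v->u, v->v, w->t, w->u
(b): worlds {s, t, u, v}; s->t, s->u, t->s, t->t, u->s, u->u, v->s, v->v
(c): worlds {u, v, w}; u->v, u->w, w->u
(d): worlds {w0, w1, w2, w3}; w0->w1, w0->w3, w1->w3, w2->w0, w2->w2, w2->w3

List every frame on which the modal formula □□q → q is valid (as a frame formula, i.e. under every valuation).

(b)

The schema corresponds to a generalized confluence (Geach) condition: ∀x ∃w (xR²w ∧ x = w).
(a): fails — at s but no w* with sR²w* and s=w*.
(b): ✓.
(c): fails — at v but no t with vR²t and v=t.
(d): fails — at w0 but no w with w0R²w and w0=w.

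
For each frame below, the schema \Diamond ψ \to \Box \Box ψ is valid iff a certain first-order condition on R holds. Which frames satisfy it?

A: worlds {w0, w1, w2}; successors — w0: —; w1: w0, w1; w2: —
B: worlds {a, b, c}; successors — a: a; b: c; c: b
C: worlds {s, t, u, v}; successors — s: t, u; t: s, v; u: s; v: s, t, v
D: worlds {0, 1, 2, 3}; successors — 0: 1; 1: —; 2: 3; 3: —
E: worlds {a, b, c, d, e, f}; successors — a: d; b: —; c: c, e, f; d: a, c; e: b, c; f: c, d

D

This is the axiom for a generalized confluence (Geach) condition; its first-order frame correspondent is \forall x \forall y \forall z ((xRy \wedge x R^2 z) \to \exists w (y = w \wedge z = w)).
A: fails — w1Rw0, w1R²w1 but w0 ≠ w1.
B: fails — bRc, bR²b but c ≠ b.
C: fails — sRt, sR²s but t ≠ s.
D: satisfies the condition.
E: fails — aRd, aR²a but d ≠ a.
Valid on: D.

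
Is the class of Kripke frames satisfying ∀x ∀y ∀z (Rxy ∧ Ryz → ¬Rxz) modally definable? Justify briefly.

Not modally definable

Modal frame validity is preserved under surjective bounded morphisms.
The 3-cycle (worlds w0,w1,w2 with w0→w1→w2→w0) is intransitive. Mapping every world to a single reflexive point • is a surjective bounded morphism; the reflexive point is not intransitive (R••∧R•• but R••).
So the class is not modally definable.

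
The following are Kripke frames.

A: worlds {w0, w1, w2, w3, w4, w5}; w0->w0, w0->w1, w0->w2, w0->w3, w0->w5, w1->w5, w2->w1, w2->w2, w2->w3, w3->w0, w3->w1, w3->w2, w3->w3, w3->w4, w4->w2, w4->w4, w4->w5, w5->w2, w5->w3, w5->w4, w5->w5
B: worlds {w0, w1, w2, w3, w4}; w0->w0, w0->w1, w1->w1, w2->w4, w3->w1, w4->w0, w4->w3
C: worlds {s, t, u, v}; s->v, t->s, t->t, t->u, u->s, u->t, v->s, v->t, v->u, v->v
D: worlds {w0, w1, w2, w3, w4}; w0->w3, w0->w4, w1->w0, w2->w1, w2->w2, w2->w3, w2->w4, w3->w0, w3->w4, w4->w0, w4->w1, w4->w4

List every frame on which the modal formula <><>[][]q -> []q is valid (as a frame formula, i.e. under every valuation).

C

This is the axiom for a generalized confluence (Geach) condition; its first-order frame correspondent is forall x forall y forall z ((x R^2 y & xRz) -> exists w (y R^2 w & z = w)).
A: fails — w0R²w1, w0Rw0 but no w with w1R²w and w0=w.
B: fails — w0R²w1, w0Rw0 but no w with w1R²w and w0=w.
C: holds.
D: fails — w0R²w0, w0Rw3 but no w with w0R²w and w3=w.
Valid on: C.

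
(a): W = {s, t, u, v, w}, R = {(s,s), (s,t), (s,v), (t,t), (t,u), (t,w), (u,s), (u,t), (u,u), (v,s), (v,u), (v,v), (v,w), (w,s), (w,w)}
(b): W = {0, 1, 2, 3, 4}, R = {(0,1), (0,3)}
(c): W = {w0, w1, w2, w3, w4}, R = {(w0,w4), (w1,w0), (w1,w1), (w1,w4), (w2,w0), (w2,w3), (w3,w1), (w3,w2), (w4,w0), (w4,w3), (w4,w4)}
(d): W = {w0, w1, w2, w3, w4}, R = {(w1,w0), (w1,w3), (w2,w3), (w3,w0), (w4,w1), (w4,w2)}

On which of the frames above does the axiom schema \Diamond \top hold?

(a), (c)

The schema corresponds to seriality: \forall x \exists y Rxy.
(a): holds.
(b): fails — world 1 has no successor.
(c): holds.
(d): fails — world w0 has no successor.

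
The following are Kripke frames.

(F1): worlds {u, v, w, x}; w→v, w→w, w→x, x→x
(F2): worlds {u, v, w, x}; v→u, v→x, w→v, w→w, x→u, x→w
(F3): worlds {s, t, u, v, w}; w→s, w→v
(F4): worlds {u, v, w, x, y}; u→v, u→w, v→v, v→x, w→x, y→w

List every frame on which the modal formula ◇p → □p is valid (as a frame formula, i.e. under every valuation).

none

The schema corresponds to partial functionality: ∀x ∀y ∀z (Rxy ∧ Rxz → y = z).
(F1): fails — w sees both v and w.
(F2): fails — v sees both u and x.
(F3): fails — w sees both s and v.
(F4): fails — u sees both v and w.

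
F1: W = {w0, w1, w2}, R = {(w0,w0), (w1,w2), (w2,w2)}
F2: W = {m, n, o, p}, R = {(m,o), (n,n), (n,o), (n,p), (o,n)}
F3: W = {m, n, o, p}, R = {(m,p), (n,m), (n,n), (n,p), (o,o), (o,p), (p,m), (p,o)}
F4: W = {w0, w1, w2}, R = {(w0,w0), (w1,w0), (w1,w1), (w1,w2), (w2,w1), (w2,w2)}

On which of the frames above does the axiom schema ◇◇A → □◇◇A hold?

The schema corresponds to a generalized confluence (Geach) condition: ∀x ∀y ∀z ((xR²y ∧ xRz) → ∃w (y = w ∧ zR²w)).
F1: ✓.
F2: fails — nR²n, nRp but no w with n=w and pR²w.
F3: fails — mR²m, mRp but no w with m=w and pR²w.
F4: fails — w1R²w1, w1Rw0 but no w with w1=w and w0R²w.
Valid on: F1.

F1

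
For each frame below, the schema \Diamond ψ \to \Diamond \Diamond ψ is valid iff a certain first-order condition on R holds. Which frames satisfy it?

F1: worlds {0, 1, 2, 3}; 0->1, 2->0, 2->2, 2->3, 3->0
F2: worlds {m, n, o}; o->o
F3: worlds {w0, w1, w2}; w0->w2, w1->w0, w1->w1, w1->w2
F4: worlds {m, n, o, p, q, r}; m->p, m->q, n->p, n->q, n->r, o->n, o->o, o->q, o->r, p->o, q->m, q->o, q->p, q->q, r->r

This is the axiom for a generalized confluence (Geach) condition; its first-order frame correspondent is \forall x \forall y (xRy \to \exists w (y = w \wedge x R^2 w)).
F1: fails — 0R1 but no w with 1=w and 0R²w.
F2: ✓.
F3: fails — w0Rw2 but no w with w2=w and w0R²w.
F4: ✓.
Valid on: F2, F4.

F2, F4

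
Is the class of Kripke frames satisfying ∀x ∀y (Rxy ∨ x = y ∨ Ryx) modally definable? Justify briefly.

If a class were modally definable it would be closed under disjoint unions (Goldblatt–Thomason).
Take 4 disjoint single-world reflexive frames: each is trivially connected, but their disjoint union has 4 worlds with no edge between distinct components, so it is not connected.
Hence connectedness of R is not modally definable.

Not definable by any modal formula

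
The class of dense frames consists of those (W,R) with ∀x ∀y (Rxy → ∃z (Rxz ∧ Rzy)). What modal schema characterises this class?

This is density; the standard corresponding axiom is C4: □□p → □p.
Suppose □□p→□p is valid. Take Rxy and set V(p)={w : xR²w}. Then □□p at x, so □p at x, so p at y, i.e. ∃z(Rxz∧Rzy).

□□p → □p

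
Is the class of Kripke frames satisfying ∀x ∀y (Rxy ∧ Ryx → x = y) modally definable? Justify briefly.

No — not modally definable

Modal frame validity is preserved under surjective bounded morphisms.
The 6-cycle (worlds w0,w1,w2,w3,w4,w5 with w0→w1→w2→w3→w4→w5→w0) is antisymmetric. Sending even-indexed worlds to s and odd-indexed worlds to t is a surjective bounded morphism onto the two-world frame with s↔t, which is not antisymmetric.
Hence antisymmetry is not modally definable.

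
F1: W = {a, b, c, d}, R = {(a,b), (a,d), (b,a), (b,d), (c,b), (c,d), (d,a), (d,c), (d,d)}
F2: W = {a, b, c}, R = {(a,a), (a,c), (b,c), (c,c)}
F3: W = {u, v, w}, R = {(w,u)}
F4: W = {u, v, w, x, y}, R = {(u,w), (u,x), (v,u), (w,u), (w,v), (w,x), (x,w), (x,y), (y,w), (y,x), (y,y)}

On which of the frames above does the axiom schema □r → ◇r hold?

F1, F2, F4

Frame correspondent (Sahlqvist): ∀x ∃y Rxy — i.e. seriality.
F1: satisfies the condition.
F2: satisfies the condition.
F3: fails — world u has no successor.
F4: satisfies the condition.
Valid on: F1, F2, F4.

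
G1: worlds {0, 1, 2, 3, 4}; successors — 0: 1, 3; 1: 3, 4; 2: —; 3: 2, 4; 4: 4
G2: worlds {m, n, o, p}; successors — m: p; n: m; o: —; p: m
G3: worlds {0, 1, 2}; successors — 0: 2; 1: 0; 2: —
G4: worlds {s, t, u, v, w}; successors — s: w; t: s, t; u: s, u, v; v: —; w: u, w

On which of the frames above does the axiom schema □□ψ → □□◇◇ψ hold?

G2

This is the axiom for a generalized confluence (Geach) condition; its first-order frame correspondent is ∀x ∀z (xR²z → ∃w (xR²w ∧ zR²w)).
G1: fails — 0R²2 but no w with 0R²w and 2R²w.
G2: holds.
G3: fails — 1R²2 but no w with 1R²w and 2R²w.
G4: fails — uR²v but no w* with uR²w* and vR²w*.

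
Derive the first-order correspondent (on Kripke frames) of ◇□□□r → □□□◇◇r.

∀x ∀y ∀z ((xRy ∧ xR³z) → ∃w (yR³w ∧ zR²w))

This is a Sahlqvist (Geach-type) schema ◇^1□^3r → □^3◇^2r.
Minimal-valuation argument: fix x; take any y with xR^1y and any z with xR^3z. Set V(r) to the set of worlds R-reachable from y in exactly 3 steps. Then □^3r holds at y, so the antecedent holds at x; validity forces ◇^2r at z, giving a w with zR^2w and yR^3w.
First-order correspondent: ∀x ∀y ∀z ((xRy ∧ xR³z) → ∃w (yR³w ∧ zR²w)).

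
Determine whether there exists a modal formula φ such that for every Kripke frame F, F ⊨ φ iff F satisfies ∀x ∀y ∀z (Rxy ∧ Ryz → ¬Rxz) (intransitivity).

No

If a class were modally definable it would be closed under surjective bounded morphisms (Goldblatt–Thomason).
The 7-cycle (worlds 0,1,2,3,4,5,6 with 0→1→2→3→4→5→6→0) is intransitive. Mapping every world to a single reflexive point • is a surjective bounded morphism; the reflexive point is not intransitive (R••∧R•• but R••).
So no modal formula (or set of formulas) defines exactly the intransitive frames.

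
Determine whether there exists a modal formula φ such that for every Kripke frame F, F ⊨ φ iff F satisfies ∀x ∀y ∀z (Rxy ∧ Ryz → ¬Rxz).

Modal frame validity is preserved under surjective bounded morphisms.
The 7-cycle (worlds s,t,u,v,w,x,y with s→t→u→v→w→x→y→s) is intransitive. Mapping every world to a single reflexive point • is a surjective bounded morphism; the reflexive point is not intransitive (R••∧R•• but R••).
Hence intransitivity is not modally definable.

Not modally definable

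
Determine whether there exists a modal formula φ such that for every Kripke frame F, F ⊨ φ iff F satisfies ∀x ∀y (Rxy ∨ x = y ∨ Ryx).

Not modally definable

Any modally definable frame class is closed under disjoint unions.
Take 4 disjoint single-world reflexive frames: each is trivially connected, but their disjoint union has 4 worlds with no edge between distinct components, so it is not connected.
So the class is not modally definable.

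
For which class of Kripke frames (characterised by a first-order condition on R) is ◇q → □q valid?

Partial functionality

Suppose ◇q→□q is valid. Take Rxy, Rxz and set V(q)={y}. Then ◇q at x, so □q at x, so q at z, i.e. z=y.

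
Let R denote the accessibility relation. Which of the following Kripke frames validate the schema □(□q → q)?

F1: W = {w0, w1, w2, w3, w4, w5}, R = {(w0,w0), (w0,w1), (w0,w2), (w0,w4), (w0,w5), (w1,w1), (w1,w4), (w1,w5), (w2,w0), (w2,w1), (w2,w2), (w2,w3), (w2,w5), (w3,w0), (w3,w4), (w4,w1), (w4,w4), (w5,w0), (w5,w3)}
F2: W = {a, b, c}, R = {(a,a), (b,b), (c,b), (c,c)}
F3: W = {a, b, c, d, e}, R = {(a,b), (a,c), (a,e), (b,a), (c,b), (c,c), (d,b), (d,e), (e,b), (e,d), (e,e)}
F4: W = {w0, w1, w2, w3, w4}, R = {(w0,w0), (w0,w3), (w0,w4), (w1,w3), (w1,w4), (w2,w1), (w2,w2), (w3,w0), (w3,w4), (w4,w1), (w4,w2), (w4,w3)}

F2

Frame correspondent (Sahlqvist): ∀x ∀y (Rxy → Ryy) — i.e. shift-reflexivity.
F1: fails — Rw2w3 but not Rw3w3.
F2: holds.
F3: fails — Reb but not Rbb.
F4: fails — Rw0w4 but not Rw4w4.
Valid on: F2.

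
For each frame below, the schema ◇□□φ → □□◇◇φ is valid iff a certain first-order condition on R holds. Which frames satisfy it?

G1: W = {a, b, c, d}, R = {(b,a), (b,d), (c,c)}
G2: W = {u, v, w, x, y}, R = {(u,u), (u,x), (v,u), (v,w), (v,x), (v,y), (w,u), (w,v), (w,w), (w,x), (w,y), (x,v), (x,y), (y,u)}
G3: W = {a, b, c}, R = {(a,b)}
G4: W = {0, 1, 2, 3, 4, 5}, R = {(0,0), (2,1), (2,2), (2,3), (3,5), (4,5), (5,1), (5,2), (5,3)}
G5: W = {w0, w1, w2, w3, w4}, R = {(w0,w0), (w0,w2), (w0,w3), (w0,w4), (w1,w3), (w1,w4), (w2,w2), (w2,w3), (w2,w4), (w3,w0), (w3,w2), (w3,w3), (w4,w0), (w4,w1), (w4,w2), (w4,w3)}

This is the axiom for a generalized confluence (Geach) condition; its first-order frame correspondent is ∀x ∀y ∀z ((xRy ∧ xR²z) → ∃w (yR²w ∧ zR²w)).
G1: ✓.
G2: ✓.
G3: ✓.
G4: fails — 2R1, 2R²1 but no w with 1R²w and 1R²w.
G5: ✓.

G1, G2, G3, G5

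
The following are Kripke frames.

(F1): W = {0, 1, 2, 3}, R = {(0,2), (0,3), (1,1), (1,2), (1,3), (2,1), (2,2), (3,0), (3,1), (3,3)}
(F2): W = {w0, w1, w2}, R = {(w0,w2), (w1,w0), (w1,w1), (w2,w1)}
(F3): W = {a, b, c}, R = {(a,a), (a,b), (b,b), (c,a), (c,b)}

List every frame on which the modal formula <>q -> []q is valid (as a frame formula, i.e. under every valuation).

Frame correspondent (Sahlqvist): forall x forall y forall z (Rxy & Rxz -> y = z) — i.e. partial functionality.
(F1): fails — 0 sees both 2 and 3.
(F2): fails — w1 sees both w0 and w1.
(F3): fails — a sees both a and b.
Valid on no frame.

none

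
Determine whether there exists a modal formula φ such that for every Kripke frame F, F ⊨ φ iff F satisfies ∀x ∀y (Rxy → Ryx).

Yes — defined by r → □◇r

The condition is symmetry. A defining modal formula is r → □◇r.
Suppose r→□◇r is valid. Take Rxy and set V(r)={x}. Then r at x, so □◇r at x, so ◇r at y, so some z with Ryz has r; z=x, i.e. Ryx.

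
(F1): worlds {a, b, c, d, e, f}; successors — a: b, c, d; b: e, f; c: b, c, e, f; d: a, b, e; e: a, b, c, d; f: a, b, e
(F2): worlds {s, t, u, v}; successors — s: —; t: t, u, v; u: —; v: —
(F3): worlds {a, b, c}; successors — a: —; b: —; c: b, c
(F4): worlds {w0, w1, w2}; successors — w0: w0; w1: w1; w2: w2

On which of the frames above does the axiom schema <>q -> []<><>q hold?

The schema corresponds to a generalized confluence (Geach) condition: forall x forall y forall z ((xRy & xRz) -> exists w (y = w & z R^2 w)).
(F1): fails — cRf, cRb but no w with f=w and bR²w.
(F2): fails — tRt, tRu but no w with t=w and uR²w.
(F3): fails — cRb, cRb but no w with b=w and bR²w.
(F4): ✓.
Valid on: (F4).

(F4)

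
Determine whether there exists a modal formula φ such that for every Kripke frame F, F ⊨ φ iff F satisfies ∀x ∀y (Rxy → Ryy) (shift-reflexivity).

Definable; □(□p → p) defines it

The condition is shift-reflexivity. A defining modal formula is □(□p → p).
Suppose □(□p→p) is valid. Take Rxy and set V(p)={w : Ryw}. Then at y, □p holds; since □(□p→p) at x, □p→p at y, so p at y, i.e. Ryy.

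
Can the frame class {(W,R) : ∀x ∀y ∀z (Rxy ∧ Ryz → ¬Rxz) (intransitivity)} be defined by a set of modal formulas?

No — not modally definable

If a class were modally definable it would be closed under surjective bounded morphisms (Goldblatt–Thomason).
The 7-cycle (worlds s,t,u,v,w,x,y with s→t→u→v→w→x→y→s) is intransitive. Mapping every world to a single reflexive point • is a surjective bounded morphism; the reflexive point is not intransitive (R••∧R•• but R••).
So no modal formula (or set of formulas) defines exactly the intransitive frames.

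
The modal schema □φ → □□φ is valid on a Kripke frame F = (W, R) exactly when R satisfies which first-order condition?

transitivity

Suppose □φ→□□φ is valid. Take Rxy, Ryz and set V(φ)={w : Rxw}. Then □φ at x, so □□φ at x, so □φ at y, so φ at z, i.e. Rxz.
Conversely, any frame satisfying ∀x ∀y ∀z (Rxy ∧ Ryz → Rxz) validates the schema.
Frame condition: ∀x ∀y ∀z (Rxy ∧ Ryz → Rxz).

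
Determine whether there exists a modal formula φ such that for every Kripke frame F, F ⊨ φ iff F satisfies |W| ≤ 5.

Modal frame validity is preserved under disjoint unions.
Any modal formula valid on each of 6 disjoint one-world frames is valid on their disjoint union (validity is preserved under disjoint unions). Each one-world frame has |W|=1≤5, but the union has |W|=6.
So the class is not modally definable.

No — not modally definable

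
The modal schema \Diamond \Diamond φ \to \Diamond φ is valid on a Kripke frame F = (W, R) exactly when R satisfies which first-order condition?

Replacing φ by ¬φ and contraposing gives the equivalent schema □φ → □□φ.
Suppose □φ→□□φ is valid. Take Rxy, Ryz and set V(φ)={w : Rxw}. Then □φ at x, so □□φ at x, so □φ at y, so φ at z, i.e. Rxz.

Transitivity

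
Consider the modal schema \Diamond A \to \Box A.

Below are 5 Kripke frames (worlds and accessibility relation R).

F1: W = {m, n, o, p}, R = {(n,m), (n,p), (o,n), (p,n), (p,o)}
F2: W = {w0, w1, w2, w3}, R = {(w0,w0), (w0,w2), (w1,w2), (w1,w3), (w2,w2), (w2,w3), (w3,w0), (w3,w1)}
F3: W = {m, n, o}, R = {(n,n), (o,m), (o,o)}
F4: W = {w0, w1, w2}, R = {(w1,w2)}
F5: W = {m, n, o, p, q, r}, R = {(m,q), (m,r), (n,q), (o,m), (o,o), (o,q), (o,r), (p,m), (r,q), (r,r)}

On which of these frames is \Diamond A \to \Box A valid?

The schema corresponds to partial functionality: \forall x \forall y \forall z (Rxy \wedge Rxz \to y = z).
F1: fails — n sees both m and p.
F2: fails — w0 sees both w0 and w2.
F3: fails — o sees both m and o.
F4: satisfies the condition.
F5: fails — m sees both q and r.

F4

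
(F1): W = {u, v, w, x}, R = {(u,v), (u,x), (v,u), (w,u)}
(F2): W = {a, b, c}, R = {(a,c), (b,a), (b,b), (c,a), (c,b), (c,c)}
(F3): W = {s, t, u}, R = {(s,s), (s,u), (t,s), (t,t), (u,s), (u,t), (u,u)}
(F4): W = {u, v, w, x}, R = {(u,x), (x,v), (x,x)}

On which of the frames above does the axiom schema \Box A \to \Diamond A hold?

(F2), (F3)

This is the axiom for seriality; its first-order frame correspondent is \forall x \exists y Rxy.
(F1): fails — world x has no successor.
(F2): holds.
(F3): holds.
(F4): fails — world v has no successor.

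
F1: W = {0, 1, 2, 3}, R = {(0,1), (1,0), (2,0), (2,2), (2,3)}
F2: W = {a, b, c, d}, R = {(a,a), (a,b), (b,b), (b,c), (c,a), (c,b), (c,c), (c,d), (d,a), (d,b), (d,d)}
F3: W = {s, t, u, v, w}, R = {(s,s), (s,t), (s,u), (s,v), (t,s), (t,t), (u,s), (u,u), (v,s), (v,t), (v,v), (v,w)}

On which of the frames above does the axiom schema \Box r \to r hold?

F2

Frame correspondent (Sahlqvist): \forall x Rxx — i.e. reflexivity.
F1: fails — world 0 does not see itself.
F2: satisfies the condition.
F3: fails — world w does not see itself.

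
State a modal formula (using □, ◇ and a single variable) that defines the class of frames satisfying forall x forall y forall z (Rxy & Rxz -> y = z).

◇ψ → □ψ

A defining formula is ◇ψ → □ψ (the CD axiom).
Suppose ◇ψ→□ψ is valid. Take Rxy, Rxz and set V(ψ)={y}. Then ◇ψ at x, so □ψ at x, so ψ at z, i.e. z=y.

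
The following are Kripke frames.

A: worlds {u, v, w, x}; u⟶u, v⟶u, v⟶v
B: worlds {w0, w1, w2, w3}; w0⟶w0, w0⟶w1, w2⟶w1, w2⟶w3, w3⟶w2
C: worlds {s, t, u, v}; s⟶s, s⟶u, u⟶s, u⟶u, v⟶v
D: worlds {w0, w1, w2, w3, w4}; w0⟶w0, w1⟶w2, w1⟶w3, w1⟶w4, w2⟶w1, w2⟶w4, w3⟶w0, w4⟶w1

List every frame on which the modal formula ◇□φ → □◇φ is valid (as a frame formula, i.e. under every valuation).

A, C

This is the axiom for convergence; its first-order frame correspondent is ∀x ∀y ∀z (Rxy ∧ Rxz → ∃w (Ryw ∧ Rzw)).
A: ✓.
B: fails — Rw0w1 and Rw0w1 but w1 and w1 have no common successor.
C: ✓.
D: fails — Rw1w2 and Rw1w3 but w2 and w3 have no common successor.
Valid on: A, C.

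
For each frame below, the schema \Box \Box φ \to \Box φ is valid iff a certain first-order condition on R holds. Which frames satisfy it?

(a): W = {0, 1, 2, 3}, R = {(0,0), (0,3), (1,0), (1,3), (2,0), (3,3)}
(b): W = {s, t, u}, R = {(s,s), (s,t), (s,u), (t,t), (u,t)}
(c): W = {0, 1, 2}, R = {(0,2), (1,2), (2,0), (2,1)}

Frame correspondent (Sahlqvist): \forall x \forall y (Rxy \to \exists z (Rxz \wedge Rzy)) — i.e. density.
(a): condition met.
(b): condition met.
(c): fails — R12 but no z with R1z and Rz2.

(a), (b)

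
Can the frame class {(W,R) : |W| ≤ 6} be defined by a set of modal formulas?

Not modally definable

If a class were modally definable it would be closed under disjoint unions (Goldblatt–Thomason).
Any modal formula valid on each of 7 disjoint one-world frames is valid on their disjoint union (validity is preserved under disjoint unions). Each one-world frame has |W|=1≤6, but the union has |W|=7.
So no modal formula (or set of formulas) defines exactly the |W|≤6 frames.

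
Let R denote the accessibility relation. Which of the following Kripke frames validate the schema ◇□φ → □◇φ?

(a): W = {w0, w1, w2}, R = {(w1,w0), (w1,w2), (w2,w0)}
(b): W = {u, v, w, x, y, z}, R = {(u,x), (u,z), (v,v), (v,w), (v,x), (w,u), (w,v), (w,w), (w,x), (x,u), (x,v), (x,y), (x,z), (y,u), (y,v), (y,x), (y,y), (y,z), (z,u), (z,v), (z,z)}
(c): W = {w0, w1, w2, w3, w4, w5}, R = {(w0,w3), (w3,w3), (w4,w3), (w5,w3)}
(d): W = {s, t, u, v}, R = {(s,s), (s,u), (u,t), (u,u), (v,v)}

(b), (c)

The schema corresponds to convergence: ∀x ∀y ∀z (Rxy ∧ Rxz → ∃w (Ryw ∧ Rzw)).
(a): fails — Rw1w2 and Rw1w0 but w2 and w0 have no common successor.
(b): ✓.
(c): ✓.
(d): fails — Rut and Rut but t and t have no common successor.
Valid on: (b), (c).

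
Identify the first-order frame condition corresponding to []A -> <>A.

Suppose □A→◇A is valid. At any x set V(A)=W. Then □A at x, so ◇A at x, so x has a successor.
Conversely, on a frame with seriality the schema holds at every world under every valuation.
So the correspondent is seriality.

Seriality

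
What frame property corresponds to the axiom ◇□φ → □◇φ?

Convergence

Suppose ◇□φ→□◇φ is valid. Take Rxy, Rxz and set V(φ)={w : Ryw}. Then □φ at y so ◇□φ at x, so □◇φ at x, so ◇φ at z, giving w with Rzw and Ryw.
Conversely, any frame satisfying ∀x ∀y ∀z (Rxy ∧ Rxz → ∃w (Ryw ∧ Rzw)) validates the schema.
Frame condition: ∀x ∀y ∀z (Rxy ∧ Rxz → ∃w (Ryw ∧ Rzw)).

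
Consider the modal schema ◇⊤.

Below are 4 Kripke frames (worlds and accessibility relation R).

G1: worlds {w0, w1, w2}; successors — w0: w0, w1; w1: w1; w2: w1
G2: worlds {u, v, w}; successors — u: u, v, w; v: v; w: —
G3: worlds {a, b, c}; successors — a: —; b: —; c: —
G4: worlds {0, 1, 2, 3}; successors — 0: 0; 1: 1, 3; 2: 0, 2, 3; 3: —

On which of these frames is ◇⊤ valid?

Frame correspondent (Sahlqvist): ∀x ∃y Rxy — i.e. seriality.
G1: satisfies the condition.
G2: fails — world w has no successor.
G3: fails — world a has no successor.
G4: fails — world 3 has no successor.
Valid on: G1.

G1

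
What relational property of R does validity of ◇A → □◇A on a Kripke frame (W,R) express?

the Euclidean property

Suppose ◇A→□◇A is valid. Take Rxy, Rxz and set V(A)={y}. Then ◇A at x, so □◇A at x, so ◇A at z, so some w with Rzw has A; w=y, i.e. Rzy. By symmetry of the argument, Ryz.
The converse is a direct semantic check.
So the correspondent is the Euclidean property.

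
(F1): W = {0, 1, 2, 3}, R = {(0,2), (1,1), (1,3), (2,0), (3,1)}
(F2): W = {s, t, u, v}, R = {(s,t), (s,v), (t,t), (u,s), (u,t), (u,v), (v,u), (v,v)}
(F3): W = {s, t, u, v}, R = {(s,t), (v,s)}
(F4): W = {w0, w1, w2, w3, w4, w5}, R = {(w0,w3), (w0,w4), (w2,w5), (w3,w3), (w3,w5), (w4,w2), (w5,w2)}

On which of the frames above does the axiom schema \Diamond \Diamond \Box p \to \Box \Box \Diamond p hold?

Frame correspondent (Sahlqvist): \forall x \forall y \forall z ((x R^2 y \wedge x R^2 z) \to \exists w (yRw \wedge zRw)) — i.e. a generalized confluence (Geach) condition.
(F1): satisfies the condition.
(F2): fails — sR²t, sR²v but no w with tRw and vRw.
(F3): fails — vR²t, vR²t but no w with tRw and tRw.
(F4): fails — w0R²w2, w0R²w5 but no w with w2Rw and w5Rw.
Valid on: (F1).

(F1)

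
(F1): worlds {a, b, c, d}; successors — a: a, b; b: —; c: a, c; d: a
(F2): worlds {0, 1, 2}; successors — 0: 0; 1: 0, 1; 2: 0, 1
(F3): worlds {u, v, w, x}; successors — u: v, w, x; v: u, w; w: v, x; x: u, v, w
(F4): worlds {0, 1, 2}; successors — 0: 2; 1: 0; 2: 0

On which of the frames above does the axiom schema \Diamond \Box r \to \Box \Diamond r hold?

The schema corresponds to convergence: \forall x \forall y \forall z (Rxy \wedge Rxz \to \exists w (Ryw \wedge Rzw)).
(F1): fails — Rab and Rab but b and b have no common successor.
(F2): holds.
(F3): fails — Ruv and Ruw but v and w have no common successor.
(F4): holds.
Valid on: (F2), (F4).

(F2), (F4)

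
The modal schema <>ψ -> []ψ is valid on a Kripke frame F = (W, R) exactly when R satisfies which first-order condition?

Suppose ◇ψ→□ψ is valid. Take Rxy, Rxz and set V(ψ)={y}. Then ◇ψ at x, so □ψ at x, so ψ at z, i.e. z=y.
The converse is a direct semantic check.
Frame condition: forall x forall y forall z (Rxy & Rxz -> y = z).

Partial functionality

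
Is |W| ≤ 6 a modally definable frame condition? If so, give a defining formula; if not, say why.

No — not modally definable

If a class were modally definable it would be closed under disjoint unions (Goldblatt–Thomason).
Any modal formula valid on each of 7 disjoint one-world frames is valid on their disjoint union (validity is preserved under disjoint unions). Each one-world frame has |W|=1≤6, but the union has |W|=7.
Hence having at most 6 worlds is not modally definable.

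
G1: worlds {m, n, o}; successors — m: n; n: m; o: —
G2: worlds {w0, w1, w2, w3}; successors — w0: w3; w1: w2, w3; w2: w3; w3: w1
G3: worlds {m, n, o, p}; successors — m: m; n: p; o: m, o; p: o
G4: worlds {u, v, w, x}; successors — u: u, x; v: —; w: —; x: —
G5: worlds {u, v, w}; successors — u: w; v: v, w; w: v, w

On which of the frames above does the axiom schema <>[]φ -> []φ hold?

G5

Frame correspondent (Sahlqvist): forall x forall y forall z (Rxy & Rxz -> Ryz) — i.e. the Euclidean property.
G1: fails — Rmn and Rmn but not Rnn.
G2: fails — Rw0w3 and Rw0w3 but not Rw3w3.
G3: fails — Rnp and Rnp but not Rpp.
G4: fails — Rux and Rux but not Rxx.
G5: condition met.
Valid on: G5.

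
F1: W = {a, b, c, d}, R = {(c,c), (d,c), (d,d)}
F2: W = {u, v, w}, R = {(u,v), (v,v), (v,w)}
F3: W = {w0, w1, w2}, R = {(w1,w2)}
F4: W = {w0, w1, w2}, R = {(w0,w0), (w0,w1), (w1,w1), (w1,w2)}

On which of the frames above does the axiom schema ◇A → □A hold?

The schema corresponds to partial functionality: ∀x ∀y ∀z (Rxy ∧ Rxz → y = z).
F1: fails — d sees both c and d.
F2: fails — v sees both v and w.
F3: condition met.
F4: fails — w0 sees both w0 and w1.
Valid on: F3.

F3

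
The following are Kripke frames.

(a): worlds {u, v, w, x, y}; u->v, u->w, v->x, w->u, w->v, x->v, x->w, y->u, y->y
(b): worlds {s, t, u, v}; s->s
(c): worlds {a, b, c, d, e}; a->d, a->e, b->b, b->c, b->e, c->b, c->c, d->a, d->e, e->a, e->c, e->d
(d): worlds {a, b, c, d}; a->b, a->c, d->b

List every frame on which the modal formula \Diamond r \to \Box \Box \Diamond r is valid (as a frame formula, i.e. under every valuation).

Frame correspondent (Sahlqvist): \forall x \forall y \forall z ((xRy \wedge x R^2 z) \to \exists w (y = w \wedge zRw)) — i.e. a generalized confluence (Geach) condition.
(a): fails — uRv, uR²v but no t with v=t and vRt.
(b): ✓.
(c): fails — aRd, aR²c but no w with d=w and cRw.
(d): ✓.
Valid on: (b), (d).

(b), (d)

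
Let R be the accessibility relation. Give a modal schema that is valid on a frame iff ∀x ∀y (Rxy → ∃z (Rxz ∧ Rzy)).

This is density; the standard corresponding axiom is C4: □□p → □p.
Suppose □□p→□p is valid. Take Rxy and set V(p)={w : xR²w}. Then □□p at x, so □p at x, so p at y, i.e. ∃z(Rxz∧Rzy).

□□p → □p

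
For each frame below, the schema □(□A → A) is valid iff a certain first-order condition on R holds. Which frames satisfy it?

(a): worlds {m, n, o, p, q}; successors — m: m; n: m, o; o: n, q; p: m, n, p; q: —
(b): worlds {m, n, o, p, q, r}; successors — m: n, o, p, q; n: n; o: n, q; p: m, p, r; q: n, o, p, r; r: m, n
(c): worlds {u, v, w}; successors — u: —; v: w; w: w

(c)

Frame correspondent (Sahlqvist): ∀x ∀y (Rxy → Ryy) — i.e. shift-reflexivity.
(a): fails — Ron but not Rnn.
(b): fails — Rpm but not Rmm.
(c): condition met.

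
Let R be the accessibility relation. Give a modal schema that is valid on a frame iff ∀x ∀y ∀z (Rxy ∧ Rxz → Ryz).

◇s → □◇s

A defining formula is ◇s → □◇s (the 5 axiom).
Suppose ◇s→□◇s is valid. Take Rxy, Rxz and set V(s)={y}. Then ◇s at x, so □◇s at x, so ◇s at z, so some w with Rzw has s; w=y, i.e. Rzy. By symmetry of the argument, Ryz.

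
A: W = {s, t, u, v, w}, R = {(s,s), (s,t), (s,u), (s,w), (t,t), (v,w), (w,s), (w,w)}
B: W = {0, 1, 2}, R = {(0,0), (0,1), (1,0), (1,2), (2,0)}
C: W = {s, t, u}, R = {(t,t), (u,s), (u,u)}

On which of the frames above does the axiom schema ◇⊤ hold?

The schema corresponds to seriality: ∀x ∃y Rxy.
A: fails — world u has no successor.
B: holds.
C: fails — world s has no successor.

B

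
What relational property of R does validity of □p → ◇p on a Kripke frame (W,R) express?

seriality: ∀x ∃y Rxy

Suppose □p→◇p is valid. At any x set V(p)=W. Then □p at x, so ◇p at x, so x has a successor.
Conversely, any frame satisfying ∀x ∃y Rxy validates the schema.
Frame condition: ∀x ∃y Rxy.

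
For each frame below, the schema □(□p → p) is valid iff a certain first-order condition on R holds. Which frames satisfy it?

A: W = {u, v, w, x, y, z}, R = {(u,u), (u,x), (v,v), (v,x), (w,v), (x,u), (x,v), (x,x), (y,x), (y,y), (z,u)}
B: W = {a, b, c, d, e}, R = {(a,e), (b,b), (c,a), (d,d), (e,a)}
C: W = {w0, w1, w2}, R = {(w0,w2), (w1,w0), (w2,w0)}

A

The schema corresponds to shift-reflexivity: ∀x ∀y (Rxy → Ryy).
A: satisfies the condition.
B: fails — Rea but not Raa.
C: fails — Rw0w2 but not Rw2w2.
Valid on: A.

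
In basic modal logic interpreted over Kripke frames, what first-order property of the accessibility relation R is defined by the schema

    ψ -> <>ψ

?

This is a form of the T axiom.
Its frame correspondent is reflexivity — forall x Rxx.

reflexivity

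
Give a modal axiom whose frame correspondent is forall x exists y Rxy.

This is seriality; the standard corresponding axiom is D: □r → ◇r.
Suppose □r→◇r is valid. At any x set V(r)=W. Then □r at x, so ◇r at x, so x has a successor.

□r → ◇r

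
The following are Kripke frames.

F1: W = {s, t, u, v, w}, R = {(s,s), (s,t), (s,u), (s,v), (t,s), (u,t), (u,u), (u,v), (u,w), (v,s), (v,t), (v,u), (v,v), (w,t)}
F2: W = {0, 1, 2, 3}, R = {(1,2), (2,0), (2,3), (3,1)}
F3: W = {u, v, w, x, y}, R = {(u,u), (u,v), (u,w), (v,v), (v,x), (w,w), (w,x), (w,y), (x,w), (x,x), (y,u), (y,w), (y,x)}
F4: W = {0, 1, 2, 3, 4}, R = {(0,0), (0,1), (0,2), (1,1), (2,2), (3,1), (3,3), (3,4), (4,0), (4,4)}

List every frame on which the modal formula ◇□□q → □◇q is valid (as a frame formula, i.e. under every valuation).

F3

This is the axiom for a generalized confluence (Geach) condition; its first-order frame correspondent is ∀x ∀y ∀z ((xRy ∧ xRz) → ∃w (yR²w ∧ zRw)).
F1: fails — uRw, uRu but no w* with wR²w* and uRw*.
F2: fails — 1R2, 1R2 but no w with 2R²w and 2Rw.
F3: satisfies the condition.
F4: fails — 0R1, 0R2 but no w with 1R²w and 2Rw.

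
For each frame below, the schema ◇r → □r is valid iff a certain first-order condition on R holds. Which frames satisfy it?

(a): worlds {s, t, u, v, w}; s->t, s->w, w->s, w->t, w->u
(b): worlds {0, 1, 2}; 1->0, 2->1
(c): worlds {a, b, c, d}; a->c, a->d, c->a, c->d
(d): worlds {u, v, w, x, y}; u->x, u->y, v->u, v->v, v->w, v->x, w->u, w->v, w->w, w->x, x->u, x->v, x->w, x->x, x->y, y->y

(b)

The schema corresponds to partial functionality: ∀x ∀y ∀z (Rxy ∧ Rxz → y = z).
(a): fails — s sees both t and w.
(b): ✓.
(c): fails — a sees both c and d.
(d): fails — u sees both x and y.
Valid on: (b).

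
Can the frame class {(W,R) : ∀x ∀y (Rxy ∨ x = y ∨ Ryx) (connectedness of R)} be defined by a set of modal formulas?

If a class were modally definable it would be closed under disjoint unions (Goldblatt–Thomason).
Take 4 disjoint single-world reflexive frames: each is trivially connected, but their disjoint union has 4 worlds with no edge between distinct components, so it is not connected.
So the class is not modally definable.

Not definable by any modal formula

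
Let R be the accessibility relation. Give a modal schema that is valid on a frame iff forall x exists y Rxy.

□ψ → ◇ψ

This is seriality; the standard corresponding axiom is D: □ψ → ◇ψ.
Suppose □ψ→◇ψ is valid. At any x set V(ψ)=W. Then □ψ at x, so ◇ψ at x, so x has a successor.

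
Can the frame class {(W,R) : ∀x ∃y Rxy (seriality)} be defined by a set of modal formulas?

The condition is seriality. A defining modal formula is □q → ◇q.
Suppose □q→◇q is valid. At any x set V(q)=W. Then □q at x, so ◇q at x, so x has a successor.

Yes — defined by □q → ◇q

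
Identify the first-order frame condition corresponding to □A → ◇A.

This schema is the D axiom.
It corresponds to seriality: ∀x ∃y Rxy.

Seriality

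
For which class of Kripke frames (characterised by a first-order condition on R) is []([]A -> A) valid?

shift-reflexivity: forall x forall y (Rxy -> Ryy)

Suppose □(□A→A) is valid. Take Rxy and set V(A)={w : Ryw}. Then at y, □A holds; since □(□A→A) at x, □A→A at y, so A at y, i.e. Ryy.
The converse is a direct semantic check.
So the correspondent is shift-reflexivity.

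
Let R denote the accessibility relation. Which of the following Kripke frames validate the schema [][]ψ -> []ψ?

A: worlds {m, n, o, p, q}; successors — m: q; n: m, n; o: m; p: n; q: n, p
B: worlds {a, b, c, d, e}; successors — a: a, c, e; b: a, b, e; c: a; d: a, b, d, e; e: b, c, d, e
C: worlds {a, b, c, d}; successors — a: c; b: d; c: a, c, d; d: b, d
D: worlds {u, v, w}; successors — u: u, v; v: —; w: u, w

This is the axiom for density; its first-order frame correspondent is forall x forall y (Rxy -> exists z (Rxz & Rzy)).
A: fails — Rom but no z with Roz and Rzm.
B: condition met.
C: condition met.
D: condition met.
Valid on: B, C, D.

B, C, D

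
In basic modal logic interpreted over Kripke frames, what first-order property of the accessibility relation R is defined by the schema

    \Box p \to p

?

Reflexivity

Suppose □p→p is valid. At any x set V(p)={w : Rxw}. Then □p holds at x, so p holds at x, i.e. Rxx.
Conversely, on a frame with reflexivity the schema holds at every world under every valuation.
So the correspondent is reflexivity.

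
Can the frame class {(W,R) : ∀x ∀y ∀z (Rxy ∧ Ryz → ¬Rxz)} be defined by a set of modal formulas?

Modal frame validity is preserved under surjective bounded morphisms.
The 3-cycle (worlds w0,w1,w2 with w0→w1→w2→w0) is intransitive. Mapping every world to a single reflexive point • is a surjective bounded morphism; the reflexive point is not intransitive (R••∧R•• but R••).
Hence intransitivity is not modally definable.

Not definable by any modal formula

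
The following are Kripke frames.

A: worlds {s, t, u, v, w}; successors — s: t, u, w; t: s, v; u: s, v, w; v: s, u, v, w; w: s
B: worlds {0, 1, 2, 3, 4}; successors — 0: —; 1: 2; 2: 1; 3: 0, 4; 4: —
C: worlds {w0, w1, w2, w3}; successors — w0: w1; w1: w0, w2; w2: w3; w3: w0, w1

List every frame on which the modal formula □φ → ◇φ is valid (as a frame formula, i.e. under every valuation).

A, C

This is the axiom for seriality; its first-order frame correspondent is ∀x ∃y Rxy.
A: satisfies the condition.
B: fails — world 0 has no successor.
C: satisfies the condition.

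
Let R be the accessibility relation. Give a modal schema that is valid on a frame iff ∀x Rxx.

□p → p

This is reflexivity; the standard corresponding axiom is T: □p → p.
Suppose □p→p is valid. At any x set V(p)={w : Rxw}. Then □p holds at x, so p holds at x, i.e. Rxx.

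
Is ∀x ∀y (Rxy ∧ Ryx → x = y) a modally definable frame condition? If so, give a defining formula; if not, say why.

If a class were modally definable it would be closed under surjective bounded morphisms (Goldblatt–Thomason).
The 4-cycle (worlds w0,w1,w2,w3 with w0→w1→w2→w3→w0) is antisymmetric. Sending even-indexed worlds to a and odd-indexed worlds to b is a surjective bounded morphism onto the two-world frame with a↔b, which is not antisymmetric.
Hence antisymmetry is not modally definable.

No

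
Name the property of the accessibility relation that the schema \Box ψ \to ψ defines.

reflexivity: \forall x Rxx

Suppose □ψ→ψ is valid. At any x set V(ψ)={w : Rxw}. Then □ψ holds at x, so ψ holds at x, i.e. Rxx.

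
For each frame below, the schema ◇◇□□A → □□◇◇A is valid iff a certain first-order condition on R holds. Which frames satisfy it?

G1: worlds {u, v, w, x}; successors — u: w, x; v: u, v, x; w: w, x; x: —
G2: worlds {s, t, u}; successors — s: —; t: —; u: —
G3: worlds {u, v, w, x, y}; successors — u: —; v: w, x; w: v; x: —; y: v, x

G2

The schema corresponds to a generalized confluence (Geach) condition: ∀x ∀y ∀z ((xR²y ∧ xR²z) → ∃w (yR²w ∧ zR²w)).
G1: fails — uR²w, uR²x but no t with wR²t and xR²t.
G2: holds.
G3: fails — wR²w, wR²x but no t with wR²t and xR²t.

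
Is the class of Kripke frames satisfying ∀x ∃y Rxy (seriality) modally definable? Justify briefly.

Yes: it is seriality, defined by the D schema □p → ◇p.
Suppose □p→◇p is valid. At any x set V(p)=W. Then □p at x, so ◇p at x, so x has a successor.

Definable; □p → ◇p defines it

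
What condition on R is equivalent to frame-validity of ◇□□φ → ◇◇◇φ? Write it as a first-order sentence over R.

This is a Sahlqvist (Geach-type) schema ◇^1□^2φ → □^0◇^3φ.
Minimal-valuation argument: fix x; take any y with xR^1y and any z with xR^0z. Set V(φ) to the set of worlds R-reachable from y in exactly 2 steps. Then □^2φ holds at y, so the antecedent holds at x; validity forces ◇^3φ at z, giving a w with zR^3w and yR^2w.
First-order correspondent: ∀x ∀y (xRy → ∃w (yR²w ∧ xR³w)).

∀x ∀y (xRy → ∃w (yR²w ∧ xR³w))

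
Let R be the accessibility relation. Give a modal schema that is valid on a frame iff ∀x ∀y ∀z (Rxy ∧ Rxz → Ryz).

◇s → □◇s

A defining formula is ◇s → □◇s (the 5 axiom).
Suppose ◇s→□◇s is valid. Take Rxy, Rxz and set V(s)={y}. Then ◇s at x, so □◇s at x, so ◇s at z, so some w with Rzw has s; w=y, i.e. Rzy. By symmetry of the argument, Ryz.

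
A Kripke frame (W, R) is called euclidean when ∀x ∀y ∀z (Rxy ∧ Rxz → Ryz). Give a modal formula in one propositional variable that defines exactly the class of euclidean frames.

The condition is the Euclidean property. The 5 schema ◇ψ → □◇ψ defines it.

◇ψ → □◇ψ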